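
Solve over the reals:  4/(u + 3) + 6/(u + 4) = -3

Multiply both sides by (u + 3)(u + 4):
4(u + 4) + 6(u + 3) = -3(u + 3)(u + 4).
Expand and collect terms: -3u² - 31u - 70 = 0.
Factor or apply the quadratic formula: u = -7 or u = -3.3333.
Neither value makes a denominator zero (u ≠ -3, u ≠ -4), so both are valid.

u = -7 or u = -3.3333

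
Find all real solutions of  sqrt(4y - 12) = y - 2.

Square both sides: 4y - 12 = (y - 2)^2.
Expand and rearrange: y^2 - 8y + 16 = 0.
This gives the repeated root y = 4.
Check in the original equation:
  y = 4: sqrt(4) = 2, while y - 2 = 2 — valid.

y = 4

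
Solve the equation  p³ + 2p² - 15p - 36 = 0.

Possible rational roots are divisors of -36. Testing p = 4 gives 0, so (p - 4) is a factor.
Divide: p³ + 2p² - 15p - 36 = (p - 4)(p² + 6p + 9).
The quadratic has the repeated root p = -3.

p = -3 or p = 4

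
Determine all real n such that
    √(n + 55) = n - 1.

n = 9

Square both sides: n + 55 = (n - 1)².
Expand and rearrange: n² - 3n - 54 = 0.
Solving gives n = 9 or n = -6.
Check each candidate in the original equation:
  n = 9: √(64) = 8, while n - 1 = 8 — valid.
  n = -6: √(49) = 7, while n - 1 = -7 — extraneous.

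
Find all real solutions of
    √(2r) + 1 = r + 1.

Isolate the radical: √(2r) = r.
Square both sides: 2r = (r)².
Expand and rearrange: r² - 2r = 0.
Solving gives r = 2 or r = 0.
Check each candidate in the original equation:
  r = 2: √(4) = 2, while r = 2 — valid.
  r = 0: √(0) = 0, while r = 0 — valid.

r = 0 or r = 2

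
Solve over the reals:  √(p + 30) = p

p = 6

Square both sides: p + 30 = (p)².
Expand and rearrange: p² - p - 30 = 0.
Solving gives p = 6 or p = -5.
Check each candidate in the original equation:
  p = 6: √(36) = 6, while p = 6 — valid.
  p = -5: √(25) = 5, while p = -5 — extraneous.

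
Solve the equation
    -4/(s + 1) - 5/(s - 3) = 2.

Multiply both sides by (s + 1)(s - 3):
-4(s - 3) - 5(s + 1) = 2(s + 1)(s - 3).
Expand and collect terms: 2s² + 5s - 13 = 0.
By the quadratic formula, s = (-5 ± √129) / 4, so s ≈ 1.5895 or s ≈ -4.0895.
Neither value makes a denominator zero (s ≠ -1, s ≠ 3), so both are valid.

s = -4.0895 or s = 1.5895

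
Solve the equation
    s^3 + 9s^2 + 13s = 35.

s = -5.3166 or s = -5 or s = 1.3166

Rearrange: s^3 + 9s^2 + 13s - 35 = 0.
Possible rational roots are divisors of -35. Testing s = -5 gives 0, so (s + 5) is a factor.
Divide: s^3 + 9s^2 + 13s - 35 = (s + 5)(s^2 + 4s - 7).
Apply the quadratic formula to s^2 + 4s - 7 = 0: s = (-4 +/- sqrt(44))/2, i.e. s ~= 1.3166 or s ~= -5.3166.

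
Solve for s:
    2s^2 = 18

Bring every term to one side: 2s^2 - 18 = 0.
Factor: 2(s + 3)(s - 3) = 0.
So s = -3 or s = 3.

s = -3 or s = 3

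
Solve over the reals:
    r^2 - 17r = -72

Bring every term to one side: r^2 - 17r + 72 = 0.
Factor: (r - 8)(r - 9) = 0.
So r = 8 or r = 9.

r = 8 or r = 9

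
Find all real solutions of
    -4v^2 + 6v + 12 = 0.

v = -1.1375 or v = 2.6375

Discriminant: (6)^2 - 4*(-4)*12 = 228.
Quadratic formula: v = (-6 +/- sqrt(228)) / (-8).
So v = 3/4 - sqrt(57)/4 ~= -1.1375 or v = 3/4 + sqrt(57)/4 ~= 2.6375.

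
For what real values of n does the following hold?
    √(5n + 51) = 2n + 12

n = -3

Square both sides: 5n + 51 = (2n + 12)².
Expand and rearrange: 4n² + 43n + 93 = 0.
Solving gives n = -3 or n = -7.75.
Check each candidate in the original equation:
  n = -3: √(36) = 6, while 2n + 12 = 6 — valid.
  n = -7.75: √(12.25) = 3.5, while 2n + 12 = -3.5 — extraneous.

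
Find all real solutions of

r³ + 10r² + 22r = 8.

r = -6.3166 or r = -4 or r = 0.3166

Rearrange: r³ + 10r² + 22r - 8 = 0.
Possible rational roots are divisors of -8. Testing r = -4 gives 0, so (r + 4) is a factor.
Divide: r³ + 10r² + 22r - 8 = (r + 4)(r² + 6r - 2).
Apply the quadratic formula to r² + 6r - 2 = 0: r = (-6 ± √44)/2, i.e. r ≈ 0.3166 or r ≈ -6.3166.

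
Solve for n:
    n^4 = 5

n = -1.4953 or n = 1.4953

Let u = n^2. The equation becomes u^2 - 5 = 0.
By the quadratic formula, u = sqrt(5) or u = -sqrt(5).
n^2 = sqrt(5) gives n = +/-5**(1/4) ~= +/-1.4953.
n^2 = -sqrt(5) < 0 has no real solution.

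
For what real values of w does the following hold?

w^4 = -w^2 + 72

w = -2.8284 or w = 2.8284

Let u = w^2. The equation becomes u^2 + u - 72 = 0.
Factor: (u - 8)(u + 9) = 0, so u = 8 or u = -9.
w^2 = 8 gives w = +/-2*sqrt(2) ~= +/-2.8284.
w^2 = -9 < 0 has no real solution.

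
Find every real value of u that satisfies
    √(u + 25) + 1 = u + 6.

u = 0

Isolate the radical: √(u + 25) = u + 5.
Square both sides: u + 25 = (u + 5)².
Expand and rearrange: u² + 9u = 0.
Solving gives u = 0 or u = -9.
Check each candidate in the original equation:
  u = 0: √(25) = 5, while u + 5 = 5 — valid.
  u = -9: √(16) = 4, while u + 5 = -4 — extraneous.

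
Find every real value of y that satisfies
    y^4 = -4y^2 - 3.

No real solutions.

Let u = y^2. The equation becomes u^2 + 4u + 3 = 0.
Factor: (u + 3)(u + 1) = 0, so u = -3 or u = -1.
y^2 = -3 < 0 has no real solution.
y^2 = -1 < 0 has no real solution.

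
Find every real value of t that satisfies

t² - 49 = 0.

Factor: (t + 7)(t - 7) = 0.
So t = -7 or t = 7.

t = -7 or t = 7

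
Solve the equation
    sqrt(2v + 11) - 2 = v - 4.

Isolate the radical: sqrt(2v + 11) = v - 2.
Square both sides: 2v + 11 = (v - 2)^2.
Expand and rearrange: v^2 - 6v - 7 = 0.
Solving gives v = 7 or v = -1.
Check each candidate in the original equation:
  v = 7: sqrt(25) = 5, while v - 2 = 5 — valid.
  v = -1: sqrt(9) = 3, while v - 2 = -3 — extraneous.

v = 7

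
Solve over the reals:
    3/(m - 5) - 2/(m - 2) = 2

m = 1.2878 or m = 6.2122

Multiply both sides by (m - 5)(m - 2):
3(m - 2) - 2(m - 5) = 2(m - 5)(m - 2).
Expand and collect terms: 2m² - 15m + 16 = 0.
By the quadratic formula, m = (15 ± √97) / 4, so m ≈ 6.2122 or m ≈ 1.2878.
Neither value makes a denominator zero (m ≠ 5, m ≠ 2), so both are valid.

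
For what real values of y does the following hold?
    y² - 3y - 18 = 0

Factor: (y + 3)(y - 6) = 0.
So y = -3 or y = 6.

y = -3 or y = 6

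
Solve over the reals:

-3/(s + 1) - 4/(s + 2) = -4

s = -1.5687 or s = 0.3187

Multiply both sides by (s + 1)(s + 2):
-3(s + 2) - 4(s + 1) = -4(s + 1)(s + 2).
Expand and collect terms: -4s² - 5s + 2 = 0.
By the quadratic formula, s = (5 ± √57) / -8, so s ≈ -1.5687 or s ≈ 0.3187.
Neither value makes a denominator zero (s ≠ -1, s ≠ -2), so both are valid.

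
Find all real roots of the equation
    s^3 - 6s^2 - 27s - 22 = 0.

Possible rational roots are divisors of -22. Testing s = -2 gives 0, so (s + 2) is a factor.
Divide: s^3 - 6s^2 - 27s - 22 = (s + 2)(s^2 - 8s - 11).
Apply the quadratic formula to s^2 - 8s - 11 = 0: s = (8 +/- sqrt(108))/2, i.e. s ~= 9.1962 or s ~= -1.1962.

s = -2 or s = -1.1962 or s = 9.1962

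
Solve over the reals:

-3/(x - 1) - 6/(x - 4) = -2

Multiply both sides by (x - 1)(x - 4):
-3(x - 4) - 6(x - 1) = -2(x - 1)(x - 4).
Expand and collect terms: -2x² + 19x - 26 = 0.
By the quadratic formula, x = (-19 ± √153) / -4, so x ≈ 1.6577 or x ≈ 7.8423.
Neither value makes a denominator zero (x ≠ 1, x ≠ 4), so both are valid.

x = 1.6577 or x = 7.8423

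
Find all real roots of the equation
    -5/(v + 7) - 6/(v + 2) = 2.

Multiply both sides by (v + 7)(v + 2):
-5(v + 2) - 6(v + 7) = 2(v + 7)(v + 2).
Expand and collect terms: 2v² + 29v + 80 = 0.
By the quadratic formula, v = (-29 ± √201) / 4, so v ≈ -3.7056 or v ≈ -10.7944.
Neither value makes a denominator zero (v ≠ -7, v ≠ -2), so both are valid.

v = -10.7944 or v = -3.7056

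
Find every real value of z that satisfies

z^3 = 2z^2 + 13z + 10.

z = -2 or z = -1 or z = 5

Rearrange: z^3 - 2z^2 - 13z - 10 = 0.
Possible rational roots are divisors of -10. Testing z = -2 gives 0, so (z + 2) is a factor.
Divide: z^3 - 2z^2 - 13z - 10 = (z + 2)(z^2 - 4z - 5).
Factor the quadratic: z = 5 or z = -1.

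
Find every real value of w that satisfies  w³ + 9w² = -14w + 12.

Rearrange: w³ + 9w² + 14w - 12 = 0.
Possible rational roots are divisors of -12. Testing w = -3 gives 0, so (w + 3) is a factor.
Divide: w³ + 9w² + 14w - 12 = (w + 3)(w² + 6w - 4).
Apply the quadratic formula to w² + 6w - 4 = 0: w = (-6 ± √52)/2, i.e. w ≈ 0.6056 or w ≈ -6.6056.

w = -6.6056 or w = -3 or w = 0.6056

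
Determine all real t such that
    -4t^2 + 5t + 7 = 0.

Discriminant: (5)^2 - 4*(-4)*7 = 137.
Quadratic formula: t = (-5 +/- sqrt(137)) / (-8).
So t = 5/8 - sqrt(137)/8 ~= -0.8381 or t = 5/8 + sqrt(137)/8 ~= 2.0881.

t = -0.8381 or t = 2.0881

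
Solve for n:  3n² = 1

n = -0.5774 or n = 0.5774

Rearrange to standard form: 3n² - 1 = 0.
Discriminant: (0)² − 4·3·(-1) = 12.
Quadratic formula: n = (0 ± √12) / 6.
So n = √(3)/3 ≈ 0.5774 or n = -√(3)/3 ≈ -0.5774.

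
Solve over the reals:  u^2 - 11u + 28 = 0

Factor: (u - 7)(u - 4) = 0.
So u = 7 or u = 4.

u = 4 or u = 7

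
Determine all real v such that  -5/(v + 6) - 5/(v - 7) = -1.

Multiply both sides by (v + 6)(v - 7):
-5(v - 7) - 5(v + 6) = -(v + 6)(v - 7).
Expand and collect terms: -v^2 + 11v + 37 = 0.
By the quadratic formula, v = (-11 +/- sqrt(269)) / -2, so v ~= -2.7006 or v ~= 13.7006.
Neither value makes a denominator zero (v != -6, v != 7), so both are valid.

v = -2.7006 or v = 13.7006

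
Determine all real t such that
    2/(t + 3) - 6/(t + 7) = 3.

Multiply both sides by (t + 3)(t + 7):
2(t + 7) - 6(t + 3) = 3(t + 3)(t + 7).
Expand and collect terms: 3t^2 + 34t + 67 = 0.
By the quadratic formula, t = (-34 +/- sqrt(352)) / 6, so t ~= -2.5397 or t ~= -8.7936.
Neither value makes a denominator zero (t != -3, t != -7), so both are valid.

t = -8.7936 or t = -2.5397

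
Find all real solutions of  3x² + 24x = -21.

x = -7 or x = -1

Bring every term to one side: 3x² + 24x + 21 = 0.
Factor: 3(x + 1)(x + 7) = 0.
So x = -1 or x = -7.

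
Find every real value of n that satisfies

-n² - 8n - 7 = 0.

Factor: -1(n + 1)(n + 7) = 0.
So n = -1 or n = -7.

n = -7 or n = -1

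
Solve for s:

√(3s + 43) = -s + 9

Square both sides: 3s + 43 = (-s + 9)².
Expand and rearrange: s² - 21s + 38 = 0.
Solving gives s = 19 or s = 2.
Check each candidate in the original equation:
  s = 19: √(100) = 10, while -s + 9 = -10 — extraneous.
  s = 2: √(49) = 7, while -s + 9 = 7 — valid.

s = 2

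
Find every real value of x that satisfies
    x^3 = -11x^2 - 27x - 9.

x = -7.6056 or x = -3 or x = -0.3944

Rearrange: x^3 + 11x^2 + 27x + 9 = 0.
Possible rational roots are divisors of 9. Testing x = -3 gives 0, so (x + 3) is a factor.
Divide: x^3 + 11x^2 + 27x + 9 = (x + 3)(x^2 + 8x + 3).
Apply the quadratic formula to x^2 + 8x + 3 = 0: x = (-8 +/- sqrt(52))/2, i.e. x ~= -0.3944 or x ~= -7.6056.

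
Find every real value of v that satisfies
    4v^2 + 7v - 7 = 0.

v = -2.4611 or v = 0.7111

Discriminant: (7)^2 - 4*4*(-7) = 161.
Quadratic formula: v = (-7 +/- sqrt(161)) / 8.
So v = -7/8 + sqrt(161)/8 ~= 0.7111 or v = -sqrt(161)/8 - 7/8 ~= -2.4611.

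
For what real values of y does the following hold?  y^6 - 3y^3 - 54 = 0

Let u = y^3. The equation becomes u^2 - 3u - 54 = 0.
Factor: (u - 9)(u + 6) = 0, so u = 9 or u = -6.
y^3 = 9 gives y = (9)^(1/3) ~= 2.0801.
y^3 = -6 gives y = -(6)^(1/3) ~= -1.8171.

y = -1.8171 or y = 2.0801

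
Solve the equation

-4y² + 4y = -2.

y = -0.366 or y = 1.366

Rearrange to standard form: -4y² + 4y + 2 = 0.
Discriminant: (4)² − 4·(-4)·2 = 48.
Quadratic formula: y = (-4 ± √48) / (-8).
So y = 1/2 - √(3)/2 ≈ -0.366 or y = 1/2 + √(3)/2 ≈ 1.366.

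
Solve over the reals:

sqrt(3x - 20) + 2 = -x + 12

x = 8

Isolate the radical: sqrt(3x - 20) = -x + 10.
Square both sides: 3x - 20 = (-x + 10)^2.
Expand and rearrange: x^2 - 23x + 120 = 0.
Solving gives x = 15 or x = 8.
Check each candidate in the original equation:
  x = 15: sqrt(25) = 5, while -x + 10 = -5 — extraneous.
  x = 8: sqrt(4) = 2, while -x + 10 = 2 — valid.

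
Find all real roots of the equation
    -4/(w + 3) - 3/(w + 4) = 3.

w = -5.8685 or w = -3.4648

Multiply both sides by (w + 3)(w + 4):
-4(w + 4) - 3(w + 3) = 3(w + 3)(w + 4).
Expand and collect terms: 3w² + 28w + 61 = 0.
By the quadratic formula, w = (-28 ± √52) / 6, so w ≈ -3.4648 or w ≈ -5.8685.
Neither value makes a denominator zero (w ≠ -3, w ≠ -4), so both are valid.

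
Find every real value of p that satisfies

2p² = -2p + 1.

Rearrange to standard form: 2p² + 2p - 1 = 0.
Discriminant: (2)² − 4·2·(-1) = 12.
Quadratic formula: p = (-2 ± √12) / 4.
So p = -1/2 + √(3)/2 ≈ 0.366 or p = -√(3)/2 - 1/2 ≈ -1.366.

p = -1.366 or p = 0.366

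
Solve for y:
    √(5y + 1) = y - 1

y = 7

Square both sides: 5y + 1 = (y - 1)².
Expand and rearrange: y² - 7y = 0.
Solving gives y = 7 or y = 0.
Check each candidate in the original equation:
  y = 7: √(36) = 6, while y - 1 = 6 — valid.
  y = 0: √(1) = 1, while y - 1 = -1 — extraneous.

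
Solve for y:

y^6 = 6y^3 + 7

Let u = y^3. The equation becomes u^2 - 6u - 7 = 0.
Factor: (u + 1)(u - 7) = 0, so u = -1 or u = 7.
y^3 = -1 gives y = -1.
y^3 = 7 gives y = (7)^(1/3) ~= 1.9129.

y = -1 or y = 1.9129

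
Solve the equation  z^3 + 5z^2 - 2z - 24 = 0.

z = -4 or z = -3 or z = 2

Possible rational roots are divisors of -24. Testing z = -4 gives 0, so (z + 4) is a factor.
Divide: z^3 + 5z^2 - 2z - 24 = (z + 4)(z^2 + z - 6).
Factor the quadratic: z = 2 or z = -3.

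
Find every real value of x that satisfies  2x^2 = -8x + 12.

x = -5.1623 or x = 1.1623

Rearrange to standard form: 2x^2 + 8x - 12 = 0.
Discriminant: (8)^2 - 4*2*(-12) = 160.
Quadratic formula: x = (-8 +/- sqrt(160)) / 4.
So x = -2 + sqrt(10) ~= 1.1623 or x = -sqrt(10) - 2 ~= -5.1623.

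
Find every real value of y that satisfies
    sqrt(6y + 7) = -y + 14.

Square both sides: 6y + 7 = (-y + 14)^2.
Expand and rearrange: y^2 - 34y + 189 = 0.
Solving gives y = 27 or y = 7.
Check each candidate in the original equation:
  y = 27: sqrt(169) = 13, while -y + 14 = -13 — extraneous.
  y = 7: sqrt(49) = 7, while -y + 14 = 7 — valid.

y = 7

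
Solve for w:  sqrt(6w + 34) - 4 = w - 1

Isolate the radical: sqrt(6w + 34) = w + 3.
Square both sides: 6w + 34 = (w + 3)^2.
Expand and rearrange: w^2 - 25 = 0.
Solving gives w = 5 or w = -5.
Check each candidate in the original equation:
  w = 5: sqrt(64) = 8, while w + 3 = 8 — valid.
  w = -5: sqrt(4) = 2, while w + 3 = -2 — extraneous.

w = 5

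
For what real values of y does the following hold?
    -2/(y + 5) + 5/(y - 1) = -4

Multiply both sides by (y + 5)(y - 1):
-2(y - 1) + 5(y + 5) = -4(y + 5)(y - 1).
Expand and collect terms: -4y² - 19y - 7 = 0.
By the quadratic formula, y = (19 ± √249) / -8, so y ≈ -4.3475 or y ≈ -0.4025.
Neither value makes a denominator zero (y ≠ -5, y ≠ 1), so both are valid.

y = -4.3475 or y = -0.4025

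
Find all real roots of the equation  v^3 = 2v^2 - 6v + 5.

v = 1

Rearrange: v^3 - 2v^2 + 6v - 5 = 0.
Possible rational roots are divisors of -5. Testing v = 1 gives 0, so (v - 1) is a factor.
Divide: v^3 - 2v^2 + 6v - 5 = (v - 1)(v^2 - v + 5).
The quadratic v^2 - v + 5 has discriminant -19 < 0, so no further real roots.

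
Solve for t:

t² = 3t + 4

Bring every term to one side: t² - 3t - 4 = 0.
Factor: (t + 1)(t - 4) = 0.
So t = -1 or t = 4.

t = -1 or t = 4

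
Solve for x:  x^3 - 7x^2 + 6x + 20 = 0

Possible rational roots are divisors of 20. Testing x = 5 gives 0, so (x - 5) is a factor.
Divide: x^3 - 7x^2 + 6x + 20 = (x - 5)(x^2 - 2x - 4).
Apply the quadratic formula to x^2 - 2x - 4 = 0: x = (2 +/- sqrt(20))/2, i.e. x ~= 3.2361 or x ~= -1.2361.

x = -1.2361 or x = 3.2361 or x = 5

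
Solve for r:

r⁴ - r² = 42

Let u = r². The equation becomes u² - u - 42 = 0.
Factor: (u + 6)(u - 7) = 0, so u = -6 or u = 7.
r² = -6 < 0 has no real solution.
r² = 7 gives r = ±√(7) ≈ ±2.6458.

r = -2.6458 or r = 2.6458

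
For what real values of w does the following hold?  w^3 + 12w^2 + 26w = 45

Rearrange: w^3 + 12w^2 + 26w - 45 = 0.
Possible rational roots are divisors of -45. Testing w = -5 gives 0, so (w + 5) is a factor.
Divide: w^3 + 12w^2 + 26w - 45 = (w + 5)(w^2 + 7w - 9).
Apply the quadratic formula to w^2 + 7w - 9 = 0: w = (-7 +/- sqrt(85))/2, i.e. w ~= 1.1098 or w ~= -8.1098.

w = -8.1098 or w = -5 or w = 1.1098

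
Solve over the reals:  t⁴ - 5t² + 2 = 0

t = -2.1358 or t = -0.6622 or t = 0.6622 or t = 2.1358

Let u = t². The equation becomes u² - 5u + 2 = 0.
By the quadratic formula, u = √(17)/2 + 5/2 or u = 5/2 - √(17)/2.
t² = √(17)/2 + 5/2 gives t = ±√(√(17)/2 + 5/2) ≈ ±2.1358.
t² = 5/2 - √(17)/2 gives t = ±√(5/2 - √(17)/2) ≈ ±0.6622.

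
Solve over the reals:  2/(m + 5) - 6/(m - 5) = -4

Multiply both sides by (m + 5)(m - 5):
2(m - 5) - 6(m + 5) = -4(m + 5)(m - 5).
Expand and collect terms: -4m^2 + 4m + 140 = 0.
By the quadratic formula, m = (-4 +/- sqrt(2256)) / -8, so m ~= -5.4372 or m ~= 6.4372.
Neither value makes a denominator zero (m != -5, m != 5), so both are valid.

m = -5.4372 or m = 6.4372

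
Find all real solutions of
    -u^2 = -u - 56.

Bring every term to one side: -u^2 + u + 56 = 0.
Factor: -1(u + 7)(u - 8) = 0.
So u = -7 or u = 8.

u = -7 or u = 8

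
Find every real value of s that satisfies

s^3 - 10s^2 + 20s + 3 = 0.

Possible rational roots are divisors of 3. Testing s = 3 gives 0, so (s - 3) is a factor.
Divide: s^3 - 10s^2 + 20s + 3 = (s - 3)(s^2 - 7s - 1).
Apply the quadratic formula to s^2 - 7s - 1 = 0: s = (7 +/- sqrt(53))/2, i.e. s ~= 7.1401 or s ~= -0.1401.

s = -0.1401 or s = 3 or s = 7.1401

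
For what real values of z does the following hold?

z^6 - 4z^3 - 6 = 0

z = -1.0514 or z = 1.7283

Let u = z^3. The equation becomes u^2 - 4u - 6 = 0.
By the quadratic formula, u = 2 + sqrt(10) or u = 2 - sqrt(10).
z^3 = 2 + sqrt(10) gives z = (2 + sqrt(10))^(1/3) ~= 1.7283.
z^3 = 2 - sqrt(10) gives z = -(-2 + sqrt(10))^(1/3) ~= -1.0514.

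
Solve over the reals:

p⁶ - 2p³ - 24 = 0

p = -1.5874 or p = 1.8171

Let u = p³. The equation becomes u² - 2u - 24 = 0.
Factor: (u - 6)(u + 4) = 0, so u = 6 or u = -4.
p³ = 6 gives p = ∛(6) ≈ 1.8171.
p³ = -4 gives p = -∛(4) ≈ -1.5874.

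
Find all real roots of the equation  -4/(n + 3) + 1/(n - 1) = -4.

Multiply both sides by (n + 3)(n - 1):
-4(n - 1) + (n + 3) = -4(n + 3)(n - 1).
Expand and collect terms: -4n² - 5n + 5 = 0.
By the quadratic formula, n = (5 ± √105) / -8, so n ≈ -1.9059 or n ≈ 0.6559.
Neither value makes a denominator zero (n ≠ -3, n ≠ 1), so both are valid.

n = -1.9059 or n = 0.6559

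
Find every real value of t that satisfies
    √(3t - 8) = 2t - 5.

t = 2.75 or t = 3

Square both sides: 3t - 8 = (2t - 5)².
Expand and rearrange: 4t² - 23t + 33 = 0.
Solving gives t = 3 or t = 2.75.
Check each candidate in the original equation:
  t = 3: √(1) = 1, while 2t - 5 = 1 — valid.
  t = 2.75: √(0.25) = 0.5, while 2t - 5 = 0.5 — valid.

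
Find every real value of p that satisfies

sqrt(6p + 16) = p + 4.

p = -2 or p = 0

Square both sides: 6p + 16 = (p + 4)^2.
Expand and rearrange: p^2 + 2p = 0.
Solving gives p = 0 or p = -2.
Check each candidate in the original equation:
  p = 0: sqrt(16) = 4, while p + 4 = 4 — valid.
  p = -2: sqrt(4) = 2, while p + 4 = 2 — valid.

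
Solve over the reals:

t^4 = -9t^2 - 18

No real solutions.

Let u = t^2. The equation becomes u^2 + 9u + 18 = 0.
Factor: (u + 6)(u + 3) = 0, so u = -6 or u = -3.
t^2 = -6 < 0 has no real solution.
t^2 = -3 < 0 has no real solution.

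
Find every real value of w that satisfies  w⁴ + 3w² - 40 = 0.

Let u = w². The equation becomes u² + 3u - 40 = 0.
Factor: (u - 5)(u + 8) = 0, so u = 5 or u = -8.
w² = 5 gives w = ±√(5) ≈ ±2.2361.
w² = -8 < 0 has no real solution.

w = -2.2361 or w = 2.2361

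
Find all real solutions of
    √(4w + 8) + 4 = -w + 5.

Isolate the radical: √(4w + 8) = -w + 1.
Square both sides: 4w + 8 = (-w + 1)².
Expand and rearrange: w² - 6w - 7 = 0.
Solving gives w = 7 or w = -1.
Check each candidate in the original equation:
  w = 7: √(36) = 6, while -w + 1 = -6 — extraneous.
  w = -1: √(4) = 2, while -w + 1 = 2 — valid.

w = -1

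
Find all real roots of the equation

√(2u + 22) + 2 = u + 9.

u = -3

Isolate the radical: √(2u + 22) = u + 7.
Square both sides: 2u + 22 = (u + 7)².
Expand and rearrange: u² + 12u + 27 = 0.
Solving gives u = -3 or u = -9.
Check each candidate in the original equation:
  u = -3: √(16) = 4, while u + 7 = 4 — valid.
  u = -9: √(4) = 2, while u + 7 = -2 — extraneous.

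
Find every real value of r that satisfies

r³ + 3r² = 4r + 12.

r = -3 or r = -2 or r = 2

Rearrange: r³ + 3r² - 4r - 12 = 0.
Possible rational roots are divisors of -12. Testing r = -2 gives 0, so (r + 2) is a factor.
Divide: r³ + 3r² - 4r - 12 = (r + 2)(r² + r - 6).
Factor the quadratic: r = 2 or r = -3.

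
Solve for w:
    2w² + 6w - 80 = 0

w = -8 or w = 5

Factor: 2(w - 5)(w + 8) = 0.
So w = 5 or w = -8.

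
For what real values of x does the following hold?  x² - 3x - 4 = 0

x = -1 or x = 4

Factor: (x + 1)(x - 4) = 0.
So x = -1 or x = 4.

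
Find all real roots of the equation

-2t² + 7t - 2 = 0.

t = 0.3139 or t = 3.1861

Discriminant: (7)² − 4·(-2)·(-2) = 33.
Quadratic formula: t = (-7 ± √33) / (-4).
So t = 7/4 - √(33)/4 ≈ 0.3139 or t = √(33)/4 + 7/4 ≈ 3.1861.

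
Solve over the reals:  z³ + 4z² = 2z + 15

Rearrange: z³ + 4z² - 2z - 15 = 0.
Possible rational roots are divisors of -15. Testing z = -3 gives 0, so (z + 3) is a factor.
Divide: z³ + 4z² - 2z - 15 = (z + 3)(z² + z - 5).
Apply the quadratic formula to z² + z - 5 = 0: z = (-1 ± √21)/2, i.e. z ≈ 1.7913 or z ≈ -2.7913.

z = -3 or z = -2.7913 or z = 1.7913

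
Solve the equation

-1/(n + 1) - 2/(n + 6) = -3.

Multiply both sides by (n + 1)(n + 6):
-(n + 6) - 2(n + 1) = -3(n + 1)(n + 6).
Expand and collect terms: -3n² - 18n - 10 = 0.
By the quadratic formula, n = (18 ± √204) / -6, so n ≈ -5.3805 or n ≈ -0.6195.
Neither value makes a denominator zero (n ≠ -1, n ≠ -6), so both are valid.

n = -5.3805 or n = -0.6195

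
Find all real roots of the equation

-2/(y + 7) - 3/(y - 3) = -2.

y = -6.141 or y = 4.641

Multiply both sides by (y + 7)(y - 3):
-2(y - 3) - 3(y + 7) = -2(y + 7)(y - 3).
Expand and collect terms: -2y² - 3y + 57 = 0.
By the quadratic formula, y = (3 ± √465) / -4, so y ≈ -6.141 or y ≈ 4.641.
Neither value makes a denominator zero (y ≠ -7, y ≠ 3), so both are valid.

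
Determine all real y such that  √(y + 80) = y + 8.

y = 1

Square both sides: y + 80 = (y + 8)².
Expand and rearrange: y² + 15y - 16 = 0.
Solving gives y = 1 or y = -16.
Check each candidate in the original equation:
  y = 1: √(81) = 9, while y + 8 = 9 — valid.
  y = -16: √(64) = 8, while y + 8 = -8 — extraneous.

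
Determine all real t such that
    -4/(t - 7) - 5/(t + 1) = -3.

Multiply both sides by (t - 7)(t + 1):
-4(t + 1) - 5(t - 7) = -3(t - 7)(t + 1).
Expand and collect terms: -3t² + 27t - 10 = 0.
By the quadratic formula, t = (-27 ± √609) / -6, so t ≈ 0.387 or t ≈ 8.613.
Neither value makes a denominator zero (t ≠ 7, t ≠ -1), so both are valid.

t = 0.387 or t = 8.613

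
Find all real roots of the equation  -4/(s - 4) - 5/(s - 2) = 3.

s = -0.393 or s = 3.393

Multiply both sides by (s - 4)(s - 2):
-4(s - 2) - 5(s - 4) = 3(s - 4)(s - 2).
Expand and collect terms: 3s² - 9s - 4 = 0.
By the quadratic formula, s = (9 ± √129) / 6, so s ≈ 3.393 or s ≈ -0.393.
Neither value makes a denominator zero (s ≠ 4, s ≠ 2), so both are valid.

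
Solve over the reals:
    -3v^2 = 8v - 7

v = -3.3609 or v = 0.6943

Rearrange to standard form: -3v^2 - 8v + 7 = 0.
Discriminant: (-8)^2 - 4*(-3)*7 = 148.
Quadratic formula: v = (8 +/- sqrt(148)) / (-6).
So v = -sqrt(37)/3 - 4/3 ~= -3.3609 or v = -4/3 + sqrt(37)/3 ~= 0.6943.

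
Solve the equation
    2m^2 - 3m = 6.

Rearrange to standard form: 2m^2 - 3m - 6 = 0.
Discriminant: (-3)^2 - 4*2*(-6) = 57.
Quadratic formula: m = (3 +/- sqrt(57)) / 4.
So m = 3/4 + sqrt(57)/4 ~= 2.6375 or m = 3/4 - sqrt(57)/4 ~= -1.1375.

m = -1.1375 or m = 2.6375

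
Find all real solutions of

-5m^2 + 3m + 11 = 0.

m = -1.2133 or m = 1.8133

Discriminant: (3)^2 - 4*(-5)*11 = 229.
Quadratic formula: m = (-3 +/- sqrt(229)) / (-10).
So m = 3/10 - sqrt(229)/10 ~= -1.2133 or m = 3/10 + sqrt(229)/10 ~= 1.8133.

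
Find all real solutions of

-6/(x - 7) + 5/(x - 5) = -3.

Multiply both sides by (x - 7)(x - 5):
-6(x - 5) + 5(x - 7) = -3(x - 7)(x - 5).
Expand and collect terms: -3x² + 37x - 100 = 0.
Factor or apply the quadratic formula: x = 4 or x = 8.3333.
Neither value makes a denominator zero (x ≠ 7, x ≠ 5), so both are valid.

x = 4 or x = 8.3333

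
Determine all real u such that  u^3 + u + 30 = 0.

u = -3

Possible rational roots are divisors of 30. Testing u = -3 gives 0, so (u + 3) is a factor.
Divide: u^3 + u + 30 = (u + 3)(u^2 - 3u + 10).
The quadratic u^2 - 3u + 10 has discriminant -31 < 0, so no further real roots.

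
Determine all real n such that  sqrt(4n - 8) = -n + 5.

Square both sides: 4n - 8 = (-n + 5)^2.
Expand and rearrange: n^2 - 14n + 33 = 0.
Solving gives n = 11 or n = 3.
Check each candidate in the original equation:
  n = 11: sqrt(36) = 6, while -n + 5 = -6 — extraneous.
  n = 3: sqrt(4) = 2, while -n + 5 = 2 — valid.

n = 3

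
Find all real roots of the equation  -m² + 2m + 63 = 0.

m = -7 or m = 9

Factor: -1(m - 9)(m + 7) = 0.
So m = 9 or m = -7.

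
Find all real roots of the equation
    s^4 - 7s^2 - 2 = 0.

s = -2.6972 or s = 2.6972

Let u = s^2. The equation becomes u^2 - 7u - 2 = 0.
By the quadratic formula, u = 7/2 + sqrt(57)/2 or u = 7/2 - sqrt(57)/2.
s^2 = 7/2 + sqrt(57)/2 gives s = +/-sqrt(7/2 + sqrt(57)/2) ~= +/-2.6972.
s^2 = 7/2 - sqrt(57)/2 < 0 has no real solution.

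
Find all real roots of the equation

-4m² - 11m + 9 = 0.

m = -3.4099 or m = 0.6599

Discriminant: (-11)² − 4·(-4)·9 = 265.
Quadratic formula: m = (11 ± √265) / (-8).
So m = -√(265)/8 - 11/8 ≈ -3.4099 or m = -11/8 + √(265)/8 ≈ 0.6599.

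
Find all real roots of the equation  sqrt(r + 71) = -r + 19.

Square both sides: r + 71 = (-r + 19)^2.
Expand and rearrange: r^2 - 39r + 290 = 0.
Solving gives r = 29 or r = 10.
Check each candidate in the original equation:
  r = 29: sqrt(100) = 10, while -r + 19 = -10 — extraneous.
  r = 10: sqrt(81) = 9, while -r + 19 = 9 — valid.

r = 10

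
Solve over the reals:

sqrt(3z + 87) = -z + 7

z = -2

Square both sides: 3z + 87 = (-z + 7)^2.
Expand and rearrange: z^2 - 17z - 38 = 0.
Solving gives z = 19 or z = -2.
Check each candidate in the original equation:
  z = 19: sqrt(144) = 12, while -z + 7 = -12 — extraneous.
  z = -2: sqrt(81) = 9, while -z + 7 = 9 — valid.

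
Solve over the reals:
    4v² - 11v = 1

Rearrange to standard form: 4v² - 11v - 1 = 0.
Discriminant: (-11)² − 4·4·(-1) = 137.
Quadratic formula: v = (11 ± √137) / 8.
So v = 11/8 + √(137)/8 ≈ 2.8381 or v = 11/8 - √(137)/8 ≈ -0.0881.

v = -0.0881 or v = 2.8381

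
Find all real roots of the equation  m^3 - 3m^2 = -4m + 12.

Rearrange: m^3 - 3m^2 + 4m - 12 = 0.
Possible rational roots are divisors of -12. Testing m = 3 gives 0, so (m - 3) is a factor.
Divide: m^3 - 3m^2 + 4m - 12 = (m - 3)(m^2 + 4).
The quadratic m^2 + 4 has discriminant -16 < 0, so no further real roots.

m = 3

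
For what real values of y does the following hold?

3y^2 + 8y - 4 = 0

y = -3.0972 or y = 0.4305

Discriminant: (8)^2 - 4*3*(-4) = 112.
Quadratic formula: y = (-8 +/- sqrt(112)) / 6.
So y = -4/3 + 2*sqrt(7)/3 ~= 0.4305 or y = -2*sqrt(7)/3 - 4/3 ~= -3.0972.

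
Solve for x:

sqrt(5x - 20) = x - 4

Square both sides: 5x - 20 = (x - 4)^2.
Expand and rearrange: x^2 - 13x + 36 = 0.
Solving gives x = 9 or x = 4.
Check each candidate in the original equation:
  x = 9: sqrt(25) = 5, while x - 4 = 5 — valid.
  x = 4: sqrt(0) = 0, while x - 4 = 0 — valid.

x = 4 or x = 9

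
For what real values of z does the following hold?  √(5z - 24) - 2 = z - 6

Isolate the radical: √(5z - 24) = z - 4.
Square both sides: 5z - 24 = (z - 4)².
Expand and rearrange: z² - 13z + 40 = 0.
Solving gives z = 8 or z = 5.
Check each candidate in the original equation:
  z = 8: √(16) = 4, while z - 4 = 4 — valid.
  z = 5: √(1) = 1, while z - 4 = 1 — valid.

z = 5 or z = 8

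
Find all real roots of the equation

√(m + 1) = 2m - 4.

Square both sides: m + 1 = (2m - 4)².
Expand and rearrange: 4m² - 17m + 15 = 0.
Solving gives m = 3 or m = 1.25.
Check each candidate in the original equation:
  m = 3: √(4) = 2, while 2m - 4 = 2 — valid.
  m = 1.25: √(2.25) = 1.5, while 2m - 4 = -1.5 — extraneous.

m = 3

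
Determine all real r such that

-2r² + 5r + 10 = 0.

Discriminant: (5)² − 4·(-2)·10 = 105.
Quadratic formula: r = (-5 ± √105) / (-4).
So r = 5/4 - √(105)/4 ≈ -1.3117 or r = 5/4 + √(105)/4 ≈ 3.8117.

r = -1.3117 or r = 3.8117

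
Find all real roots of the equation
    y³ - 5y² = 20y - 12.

y = -3 or y = 0.5359 or y = 7.4641

Rearrange: y³ - 5y² - 20y + 12 = 0.
Possible rational roots are divisors of 12. Testing y = -3 gives 0, so (y + 3) is a factor.
Divide: y³ - 5y² - 20y + 12 = (y + 3)(y² - 8y + 4).
Apply the quadratic formula to y² - 8y + 4 = 0: y = (8 ± √48)/2, i.e. y ≈ 7.4641 or y ≈ 0.5359.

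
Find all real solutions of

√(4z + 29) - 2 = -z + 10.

z = 5

Isolate the radical: √(4z + 29) = -z + 12.
Square both sides: 4z + 29 = (-z + 12)².
Expand and rearrange: z² - 28z + 115 = 0.
Solving gives z = 23 or z = 5.
Check each candidate in the original equation:
  z = 23: √(121) = 11, while -z + 12 = -11 — extraneous.
  z = 5: √(49) = 7, while -z + 12 = 7 — valid.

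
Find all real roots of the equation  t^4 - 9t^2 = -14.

Let u = t^2. The equation becomes u^2 - 9u + 14 = 0.
Factor: (u - 7)(u - 2) = 0, so u = 7 or u = 2.
t^2 = 7 gives t = +/-sqrt(7) ~= +/-2.6458.
t^2 = 2 gives t = +/-sqrt(2) ~= +/-1.4142.

t = -2.6458 or t = -1.4142 or t = 1.4142 or t = 2.6458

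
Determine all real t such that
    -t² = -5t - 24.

Bring every term to one side: -t² + 5t + 24 = 0.
Factor: -1(t + 3)(t - 8) = 0.
So t = -3 or t = 8.

t = -3 or t = 8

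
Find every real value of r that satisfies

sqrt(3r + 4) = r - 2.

Square both sides: 3r + 4 = (r - 2)^2.
Expand and rearrange: r^2 - 7r = 0.
Solving gives r = 7 or r = 0.
Check each candidate in the original equation:
  r = 7: sqrt(25) = 5, while r - 2 = 5 — valid.
  r = 0: sqrt(4) = 2, while r - 2 = -2 — extraneous.

r = 7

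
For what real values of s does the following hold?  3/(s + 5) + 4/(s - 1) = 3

Multiply both sides by (s + 5)(s - 1):
3(s - 1) + 4(s + 5) = 3(s + 5)(s - 1).
Expand and collect terms: 3s^2 + 5s - 32 = 0.
By the quadratic formula, s = (-5 +/- sqrt(409)) / 6, so s ~= 2.5373 or s ~= -4.204.
Neither value makes a denominator zero (s != -5, s != 1), so both are valid.

s = -4.204 or s = 2.5373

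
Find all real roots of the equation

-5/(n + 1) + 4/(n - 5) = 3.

Multiply both sides by (n + 1)(n - 5):
-5(n - 5) + 4(n + 1) = 3(n + 1)(n - 5).
Expand and collect terms: 3n^2 - 11n - 44 = 0.
By the quadratic formula, n = (11 +/- sqrt(649)) / 6, so n ~= 6.0792 or n ~= -2.4126.
Neither value makes a denominator zero (n != -1, n != 5), so both are valid.

n = -2.4126 or n = 6.0792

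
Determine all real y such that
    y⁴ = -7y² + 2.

Let u = y². The equation becomes u² + 7u - 2 = 0.
By the quadratic formula, u = -7/2 + √(57)/2 or u = -√(57)/2 - 7/2.
y² = -7/2 + √(57)/2 gives y = ±√(-7/2 + √(57)/2) ≈ ±0.5243.
y² = -√(57)/2 - 7/2 < 0 has no real solution.

y = -0.5243 or y = 0.5243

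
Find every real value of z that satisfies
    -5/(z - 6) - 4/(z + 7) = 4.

Multiply both sides by (z - 6)(z + 7):
-5(z + 7) - 4(z - 6) = 4(z - 6)(z + 7).
Expand and collect terms: 4z^2 + 13z - 157 = 0.
By the quadratic formula, z = (-13 +/- sqrt(2681)) / 8, so z ~= 4.8473 or z ~= -8.0973.
Neither value makes a denominator zero (z != 6, z != -7), so both are valid.

z = -8.0973 or z = 4.8473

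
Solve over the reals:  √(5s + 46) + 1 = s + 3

s = 7

Isolate the radical: √(5s + 46) = s + 2.
Square both sides: 5s + 46 = (s + 2)².
Expand and rearrange: s² - s - 42 = 0.
Solving gives s = 7 or s = -6.
Check each candidate in the original equation:
  s = 7: √(81) = 9, while s + 2 = 9 — valid.
  s = -6: √(16) = 4, while s + 2 = -4 — extraneous.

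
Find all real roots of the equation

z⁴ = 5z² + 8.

Let u = z². The equation becomes u² - 5u - 8 = 0.
By the quadratic formula, u = 5/2 + √(57)/2 or u = 5/2 - √(57)/2.
z² = 5/2 + √(57)/2 gives z = ±√(5/2 + √(57)/2) ≈ ±2.505.
z² = 5/2 - √(57)/2 < 0 has no real solution.

z = -2.505 or z = 2.505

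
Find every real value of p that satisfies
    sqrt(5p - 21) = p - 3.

p = 5 or p = 6

Square both sides: 5p - 21 = (p - 3)^2.
Expand and rearrange: p^2 - 11p + 30 = 0.
Solving gives p = 6 or p = 5.
Check each candidate in the original equation:
  p = 6: sqrt(9) = 3, while p - 3 = 3 — valid.
  p = 5: sqrt(4) = 2, while p - 3 = 2 — valid.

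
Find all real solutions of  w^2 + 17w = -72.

Bring every term to one side: w^2 + 17w + 72 = 0.
Factor: (w + 9)(w + 8) = 0.
So w = -9 or w = -8.

w = -9 or w = -8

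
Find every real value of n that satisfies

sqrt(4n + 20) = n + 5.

n = -5 or n = -1

Square both sides: 4n + 20 = (n + 5)^2.
Expand and rearrange: n^2 + 6n + 5 = 0.
Solving gives n = -1 or n = -5.
Check each candidate in the original equation:
  n = -1: sqrt(16) = 4, while n + 5 = 4 — valid.
  n = -5: sqrt(0) = 0, while n + 5 = 0 — valid.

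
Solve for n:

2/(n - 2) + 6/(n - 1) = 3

Multiply both sides by (n - 2)(n - 1):
2(n - 1) + 6(n - 2) = 3(n - 2)(n - 1).
Expand and collect terms: 3n^2 - 17n + 20 = 0.
Factor or apply the quadratic formula: n = 4 or n = 1.6667.
Neither value makes a denominator zero (n != 2, n != 1), so both are valid.

n = 1.6667 or n = 4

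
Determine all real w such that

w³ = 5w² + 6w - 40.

Rearrange: w³ - 5w² - 6w + 40 = 0.
Possible rational roots are divisors of 40. Testing w = 4 gives 0, so (w - 4) is a factor.
Divide: w³ - 5w² - 6w + 40 = (w - 4)(w² - w - 10).
Apply the quadratic formula to w² - w - 10 = 0: w = (1 ± √41)/2, i.e. w ≈ 3.7016 or w ≈ -2.7016.

w = -2.7016 or w = 3.7016 or w = 4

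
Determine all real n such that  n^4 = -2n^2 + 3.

n = -1 or n = 1

Let u = n^2. The equation becomes u^2 + 2u - 3 = 0.
Factor: (u + 3)(u - 1) = 0, so u = -3 or u = 1.
n^2 = -3 < 0 has no real solution.
n^2 = 1 gives n = +/-1.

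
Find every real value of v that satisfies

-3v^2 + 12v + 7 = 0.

Discriminant: (12)^2 - 4*(-3)*7 = 228.
Quadratic formula: v = (-12 +/- sqrt(228)) / (-6).
So v = 2 - sqrt(57)/3 ~= -0.5166 or v = 2 + sqrt(57)/3 ~= 4.5166.

v = -0.5166 or v = 4.5166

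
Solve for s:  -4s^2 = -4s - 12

Rearrange to standard form: -4s^2 + 4s + 12 = 0.
Discriminant: (4)^2 - 4*(-4)*12 = 208.
Quadratic formula: s = (-4 +/- sqrt(208)) / (-8).
So s = 1/2 - sqrt(13)/2 ~= -1.3028 or s = 1/2 + sqrt(13)/2 ~= 2.3028.

s = -1.3028 or s = 2.3028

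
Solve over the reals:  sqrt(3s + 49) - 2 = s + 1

s = 5

Isolate the radical: sqrt(3s + 49) = s + 3.
Square both sides: 3s + 49 = (s + 3)^2.
Expand and rearrange: s^2 + 3s - 40 = 0.
Solving gives s = 5 or s = -8.
Check each candidate in the original equation:
  s = 5: sqrt(64) = 8, while s + 3 = 8 — valid.
  s = -8: sqrt(25) = 5, while s + 3 = -5 — extraneous.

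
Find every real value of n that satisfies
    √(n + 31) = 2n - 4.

Square both sides: n + 31 = (2n - 4)².
Expand and rearrange: 4n² - 17n - 15 = 0.
Solving gives n = 5 or n = -0.75.
Check each candidate in the original equation:
  n = 5: √(36) = 6, while 2n - 4 = 6 — valid.
  n = -0.75: √(30.25) = 5.5, while 2n - 4 = -5.5 — extraneous.

n = 5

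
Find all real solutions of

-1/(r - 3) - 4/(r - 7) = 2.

Multiply both sides by (r - 3)(r - 7):
-(r - 7) - 4(r - 3) = 2(r - 3)(r - 7).
Expand and collect terms: 2r^2 - 15r + 23 = 0.
By the quadratic formula, r = (15 +/- sqrt(41)) / 4, so r ~= 5.3508 or r ~= 2.1492.
Neither value makes a denominator zero (r != 3, r != 7), so both are valid.

r = 2.1492 or r = 5.3508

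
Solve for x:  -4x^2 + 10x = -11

Rearrange to standard form: -4x^2 + 10x + 11 = 0.
Discriminant: (10)^2 - 4*(-4)*11 = 276.
Quadratic formula: x = (-10 +/- sqrt(276)) / (-8).
So x = 5/4 - sqrt(69)/4 ~= -0.8267 or x = 5/4 + sqrt(69)/4 ~= 3.3267.

x = -0.8267 or x = 3.3267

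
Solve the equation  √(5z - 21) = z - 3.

z = 5 or z = 6

Square both sides: 5z - 21 = (z - 3)².
Expand and rearrange: z² - 11z + 30 = 0.
Solving gives z = 6 or z = 5.
Check each candidate in the original equation:
  z = 6: √(9) = 3, while z - 3 = 3 — valid.
  z = 5: √(4) = 2, while z - 3 = 2 — valid.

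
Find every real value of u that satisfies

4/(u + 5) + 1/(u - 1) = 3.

u = -3.754 or u = 1.4207

Multiply both sides by (u + 5)(u - 1):
4(u - 1) + (u + 5) = 3(u + 5)(u - 1).
Expand and collect terms: 3u^2 + 7u - 16 = 0.
By the quadratic formula, u = (-7 +/- sqrt(241)) / 6, so u ~= 1.4207 or u ~= -3.754.
Neither value makes a denominator zero (u != -5, u != 1), so both are valid.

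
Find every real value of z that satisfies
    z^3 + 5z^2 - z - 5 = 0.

Possible rational roots are divisors of -5. Testing z = 1 gives 0, so (z - 1) is a factor.
Divide: z^3 + 5z^2 - z - 5 = (z - 1)(z^2 + 6z + 5).
Factor the quadratic: z = -1 or z = -5.

z = -5 or z = -1 or z = 1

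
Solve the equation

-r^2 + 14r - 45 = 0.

r = 5 or r = 9

Factor: -1(r - 5)(r - 9) = 0.
So r = 5 or r = 9.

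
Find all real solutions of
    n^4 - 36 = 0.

n = -2.4495 or n = 2.4495

Let u = n^2. The equation becomes u^2 - 36 = 0.
Factor: (u + 6)(u - 6) = 0, so u = -6 or u = 6.
n^2 = -6 < 0 has no real solution.
n^2 = 6 gives n = +/-sqrt(6) ~= +/-2.4495.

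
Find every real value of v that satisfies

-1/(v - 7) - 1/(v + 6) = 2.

Multiply both sides by (v - 7)(v + 6):
-(v + 6) - (v - 7) = 2(v - 7)(v + 6).
Expand and collect terms: 2v² - 85 = 0.
By the quadratic formula, v = (0 ± √680) / 4, so v ≈ 6.5192 or v ≈ -6.5192.
Neither value makes a denominator zero (v ≠ 7, v ≠ -6), so both are valid.

v = -6.5192 or v = 6.5192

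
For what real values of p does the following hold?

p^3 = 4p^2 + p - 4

p = -1 or p = 1 or p = 4

Rearrange: p^3 - 4p^2 - p + 4 = 0.
Possible rational roots are divisors of 4. Testing p = 4 gives 0, so (p - 4) is a factor.
Divide: p^3 - 4p^2 - p + 4 = (p - 4)(p^2 - 1).
Factor the quadratic: p = 1 or p = -1.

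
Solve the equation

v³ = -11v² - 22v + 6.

Rearrange: v³ + 11v² + 22v - 6 = 0.
Possible rational roots are divisors of -6. Testing v = -3 gives 0, so (v + 3) is a factor.
Divide: v³ + 11v² + 22v - 6 = (v + 3)(v² + 8v - 2).
Apply the quadratic formula to v² + 8v - 2 = 0: v = (-8 ± √72)/2, i.e. v ≈ 0.2426 or v ≈ -8.2426.

v = -8.2426 or v = -3 or v = 0.2426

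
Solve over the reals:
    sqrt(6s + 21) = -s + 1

Square both sides: 6s + 21 = (-s + 1)^2.
Expand and rearrange: s^2 - 8s - 20 = 0.
Solving gives s = 10 or s = -2.
Check each candidate in the original equation:
  s = 10: sqrt(81) = 9, while -s + 1 = -9 — extraneous.
  s = -2: sqrt(9) = 3, while -s + 1 = 3 — valid.

s = -2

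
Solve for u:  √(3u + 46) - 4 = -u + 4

u = 1

Isolate the radical: √(3u + 46) = -u + 8.
Square both sides: 3u + 46 = (-u + 8)².
Expand and rearrange: u² - 19u + 18 = 0.
Solving gives u = 18 or u = 1.
Check each candidate in the original equation:
  u = 18: √(100) = 10, while -u + 8 = -10 — extraneous.
  u = 1: √(49) = 7, while -u + 8 = 7 — valid.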